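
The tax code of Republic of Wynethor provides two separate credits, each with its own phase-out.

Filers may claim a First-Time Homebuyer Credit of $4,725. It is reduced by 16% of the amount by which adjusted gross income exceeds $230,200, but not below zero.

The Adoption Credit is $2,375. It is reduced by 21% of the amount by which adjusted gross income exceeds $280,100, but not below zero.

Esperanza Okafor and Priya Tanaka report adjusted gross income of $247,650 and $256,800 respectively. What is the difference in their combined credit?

Esperanza ($247,650): First-Time Homebuyer Credit: 16% of the $17,450 excess over $230,200 is $2,792; credit = $4,725 − $2,792 = $1,933. Adoption Credit: $247,650 is at or below the $280,100 threshold, so the full $2,375 applies. total $1,933 + $2,375 = $4,308
Priya ($256,800): First-Time Homebuyer Credit: 16% of the $26,600 excess over $230,200 is $4,256; credit = $4,725 − $4,256 = $469. Adoption Credit: $256,800 is at or below the $280,100 threshold, so the full $2,375 applies. total $469 + $2,375 = $2,844
Difference: |$4,308 − $2,844| = $1,464.

$1,464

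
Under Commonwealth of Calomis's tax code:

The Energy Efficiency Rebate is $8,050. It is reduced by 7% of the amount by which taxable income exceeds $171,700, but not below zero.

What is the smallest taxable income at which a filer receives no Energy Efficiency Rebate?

The credit falls by 7% of each dollar above $171,700, so it reaches zero when the excess is $8,050 / 7% = $115,000: income = $171,700 + $115,000 = $286,700.

$286,700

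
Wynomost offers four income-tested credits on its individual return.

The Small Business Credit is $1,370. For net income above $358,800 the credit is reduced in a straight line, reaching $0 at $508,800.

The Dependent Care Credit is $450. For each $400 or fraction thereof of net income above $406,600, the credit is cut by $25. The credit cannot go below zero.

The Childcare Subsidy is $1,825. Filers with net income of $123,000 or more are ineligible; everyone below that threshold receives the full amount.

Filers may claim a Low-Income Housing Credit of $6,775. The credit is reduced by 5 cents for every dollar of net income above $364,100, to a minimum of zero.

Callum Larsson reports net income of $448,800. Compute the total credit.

$3,088

Small Business Credit: $448,800 is $90,000 into a $150,000 phase-out range, leaving 60,000/150,000 of the credit: $1,370 × 60,000/150,000 = $548.
Dependent Care Credit: income exceeds $406,600 by $42,200 → 106 increments × $25 = $2,650 ≥ base, so the credit is $0.
Childcare Subsidy: $448,800 meets or exceeds the $123,000 cutoff, so the credit is $0.
Low-Income Housing Credit: 5% of the $84,700 excess over $364,100 is $4,235; credit = $6,775 − $4,235 = $2,540.
Total: $548 + $0 + $0 + $2,540 = $3,088.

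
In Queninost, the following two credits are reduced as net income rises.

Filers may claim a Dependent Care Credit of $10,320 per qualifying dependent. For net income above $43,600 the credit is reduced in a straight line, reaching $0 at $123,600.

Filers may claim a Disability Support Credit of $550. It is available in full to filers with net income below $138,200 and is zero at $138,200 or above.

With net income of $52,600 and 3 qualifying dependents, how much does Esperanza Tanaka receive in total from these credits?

Dependent Care Credit: base = 3 × $10,320 = $30,960. $52,600 is $9,000 into a $80,000 phase-out range, leaving 71,000/80,000 of the credit: $30,960 × 71,000/80,000 = $27,477.
Disability Support Credit: $52,600 is below the $138,200 cutoff, so the full $550 applies.
Total: $27,477 + $550 = $28,027.

$28,027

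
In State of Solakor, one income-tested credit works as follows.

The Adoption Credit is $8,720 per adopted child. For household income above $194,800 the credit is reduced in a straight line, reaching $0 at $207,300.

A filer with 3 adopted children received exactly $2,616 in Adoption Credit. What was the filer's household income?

Full credit = 3 × $8,720 = $26,160.
$2,616 is 2,616/26,160 of the full $26,160, so 23,544/26,160 of the $12,500 range has been used: income = $194,800 + $12,500 × 23,544/26,160 = $206,050.

$206,050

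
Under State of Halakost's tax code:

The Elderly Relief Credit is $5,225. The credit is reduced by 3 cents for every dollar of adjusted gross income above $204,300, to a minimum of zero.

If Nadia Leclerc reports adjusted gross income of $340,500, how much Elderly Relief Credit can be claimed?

Elderly Relief Credit: 3% of the $136,200 excess over $204,300 is $4,086; credit = $5,225 − $4,086 = $1,139.

$1,139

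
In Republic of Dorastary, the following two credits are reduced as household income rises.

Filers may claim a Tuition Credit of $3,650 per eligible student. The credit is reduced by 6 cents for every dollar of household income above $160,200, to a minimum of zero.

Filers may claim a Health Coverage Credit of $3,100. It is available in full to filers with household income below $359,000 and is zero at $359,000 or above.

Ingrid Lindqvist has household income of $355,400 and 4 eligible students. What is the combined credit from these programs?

$5,988

Tuition Credit: base = 4 × $3,650 = $14,600. 6% of the $195,200 excess over $160,200 is $11,712; credit = $14,600 − $11,712 = $2,888.
Health Coverage Credit: $355,400 is below the $359,000 cutoff, so the full $3,100 applies.
Total: $2,888 + $3,100 = $5,988.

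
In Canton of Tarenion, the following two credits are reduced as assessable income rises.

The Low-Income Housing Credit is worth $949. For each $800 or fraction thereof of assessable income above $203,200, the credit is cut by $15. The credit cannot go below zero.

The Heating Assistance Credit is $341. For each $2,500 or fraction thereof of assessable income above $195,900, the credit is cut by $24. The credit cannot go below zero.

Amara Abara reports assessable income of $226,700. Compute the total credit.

$528

Low-Income Housing Credit: income exceeds $203,200 by $23,500, which is 30 full-or-partial $800 increments; reduction = 30 × $15 = $450, leaving $499.
Heating Assistance Credit: income exceeds $195,900 by $30,800, which is 13 full-or-partial $2,500 increments; reduction = 13 × $24 = $312, leaving $29.
Total: $499 + $29 = $528.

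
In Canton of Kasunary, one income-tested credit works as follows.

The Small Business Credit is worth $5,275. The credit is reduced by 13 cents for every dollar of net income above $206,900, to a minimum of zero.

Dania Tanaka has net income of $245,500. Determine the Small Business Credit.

$257

Small Business Credit: 13% of the $38,600 excess over $206,900 is $5,018; credit = $5,275 − $5,018 = $257.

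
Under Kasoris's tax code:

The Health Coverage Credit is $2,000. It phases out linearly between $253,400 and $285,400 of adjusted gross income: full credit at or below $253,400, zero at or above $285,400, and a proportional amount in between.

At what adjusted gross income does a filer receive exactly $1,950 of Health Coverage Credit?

$254,200

$1,950 is 1,950/2,000 of the full $2,000, so 50/2,000 of the $32,000 range has been used: income = $253,400 + $32,000 × 50/2,000 = $254,200.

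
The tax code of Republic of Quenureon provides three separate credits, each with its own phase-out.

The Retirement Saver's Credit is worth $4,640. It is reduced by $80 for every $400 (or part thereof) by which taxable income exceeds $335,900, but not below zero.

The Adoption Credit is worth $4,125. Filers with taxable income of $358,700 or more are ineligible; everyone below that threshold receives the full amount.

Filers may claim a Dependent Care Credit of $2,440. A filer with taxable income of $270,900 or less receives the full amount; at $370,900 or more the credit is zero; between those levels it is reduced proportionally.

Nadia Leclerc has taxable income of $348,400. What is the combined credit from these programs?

Retirement Saver's Credit: income exceeds $335,900 by $12,500, which is 32 full-or-partial $400 increments; reduction = 32 × $80 = $2,560, leaving $2,080.
Adoption Credit: $348,400 is below the $358,700 cutoff, so the full $4,125 applies.
Dependent Care Credit: $348,400 is $77,500 into a $100,000 phase-out range, leaving 22,500/100,000 of the credit: $2,440 × 22,500/100,000 = $549.
Total: $2,080 + $4,125 + $549 = $6,754.

$6,754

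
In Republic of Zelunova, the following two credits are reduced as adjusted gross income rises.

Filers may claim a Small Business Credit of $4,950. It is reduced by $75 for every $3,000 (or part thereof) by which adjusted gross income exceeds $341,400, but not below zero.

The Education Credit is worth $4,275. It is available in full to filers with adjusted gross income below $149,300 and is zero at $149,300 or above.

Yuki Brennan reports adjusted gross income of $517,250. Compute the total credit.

$525

Small Business Credit: income exceeds $341,400 by $175,850, which is 59 full-or-partial $3,000 increments; reduction = 59 × $75 = $4,425, leaving $525.
Education Credit: $517,250 meets or exceeds the $149,300 cutoff, so the credit is $0.
Total: $525 + $0 = $525.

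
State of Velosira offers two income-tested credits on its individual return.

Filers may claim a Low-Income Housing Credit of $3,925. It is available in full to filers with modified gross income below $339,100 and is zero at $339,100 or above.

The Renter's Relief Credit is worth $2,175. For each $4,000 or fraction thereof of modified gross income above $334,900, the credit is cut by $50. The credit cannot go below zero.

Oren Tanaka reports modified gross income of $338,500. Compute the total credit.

$6,050

Low-Income Housing Credit: $338,500 is below the $339,100 cutoff, so the full $3,925 applies.
Renter's Relief Credit: income exceeds $334,900 by $3,600, which is 1 full-or-partial $4,000 increment; reduction = 1 × $50 = $50, leaving $2,125.
Total: $3,925 + $2,125 = $6,050.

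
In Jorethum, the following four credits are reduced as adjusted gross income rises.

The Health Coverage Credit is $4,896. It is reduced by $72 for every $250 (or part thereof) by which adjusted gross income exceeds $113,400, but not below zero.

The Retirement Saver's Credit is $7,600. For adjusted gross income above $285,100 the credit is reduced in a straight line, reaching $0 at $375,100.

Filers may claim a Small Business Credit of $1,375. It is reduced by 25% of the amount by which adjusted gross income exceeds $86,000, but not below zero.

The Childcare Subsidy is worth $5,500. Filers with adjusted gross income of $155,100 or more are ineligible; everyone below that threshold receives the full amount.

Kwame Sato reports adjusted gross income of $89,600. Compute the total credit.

Health Coverage Credit: $89,600 is at or below the $113,400 threshold, so the full $4,896 applies.
Retirement Saver's Credit: $89,600 is at or below the $285,100 threshold, so the full $7,600 applies.
Small Business Credit: 25% of the $3,600 excess over $86,000 is $900; credit = $1,375 − $900 = $475.
Childcare Subsidy: $89,600 is below the $155,100 cutoff, so the full $5,500 applies.
Total: $4,896 + $7,600 + $475 + $5,500 = $18,471.

$18,471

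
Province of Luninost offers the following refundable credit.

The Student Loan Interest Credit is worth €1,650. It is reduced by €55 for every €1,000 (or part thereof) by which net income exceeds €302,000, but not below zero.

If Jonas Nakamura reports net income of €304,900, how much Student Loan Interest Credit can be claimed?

€1,485

Student Loan Interest Credit: income exceeds €302,000 by €2,900, which is 3 full-or-partial €1,000 increments; reduction = 3 × €55 = €165, leaving €1,485.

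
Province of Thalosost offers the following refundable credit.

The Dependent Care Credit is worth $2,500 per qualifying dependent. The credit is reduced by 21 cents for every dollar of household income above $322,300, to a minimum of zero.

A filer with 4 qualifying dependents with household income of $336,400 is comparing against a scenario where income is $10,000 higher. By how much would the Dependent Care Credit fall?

$2,100

At $336,400 — base = 4 × $2,500 = $10,000. 21% of the $14,100 excess over $322,300 is $2,961; credit = $10,000 − $2,961 = $7,039.
At $346,400 — base = 4 × $2,500 = $10,000. 21% of the $24,100 excess over $322,300 is $5,061; credit = $10,000 − $5,061 = $4,939.
Lost: $7,039 − $4,939 = $2,100.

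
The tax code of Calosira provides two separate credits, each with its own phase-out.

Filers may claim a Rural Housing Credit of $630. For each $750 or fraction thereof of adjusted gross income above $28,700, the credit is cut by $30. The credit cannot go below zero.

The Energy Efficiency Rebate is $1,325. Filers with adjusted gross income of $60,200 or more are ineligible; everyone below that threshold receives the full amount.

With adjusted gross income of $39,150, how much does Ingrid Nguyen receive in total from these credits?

Rural Housing Credit: income exceeds $28,700 by $10,450, which is 14 full-or-partial $750 increments; reduction = 14 × $30 = $420, leaving $210.
Energy Efficiency Rebate: $39,150 is below the $60,200 cutoff, so the full $1,325 applies.
Total: $210 + $1,325 = $1,535.

$1,535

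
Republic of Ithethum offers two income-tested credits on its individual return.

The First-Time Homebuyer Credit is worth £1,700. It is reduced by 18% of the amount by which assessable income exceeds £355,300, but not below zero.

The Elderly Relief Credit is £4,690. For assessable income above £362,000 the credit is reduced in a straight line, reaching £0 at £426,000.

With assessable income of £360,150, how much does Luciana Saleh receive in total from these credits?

First-Time Homebuyer Credit: 18% of the £4,850 excess over £355,300 is £873; credit = £1,700 − £873 = £827.
Elderly Relief Credit: £360,150 is at or below the £362,000 threshold, so the full £4,690 applies.
Total: £827 + £4,690 = £5,517.

£5,517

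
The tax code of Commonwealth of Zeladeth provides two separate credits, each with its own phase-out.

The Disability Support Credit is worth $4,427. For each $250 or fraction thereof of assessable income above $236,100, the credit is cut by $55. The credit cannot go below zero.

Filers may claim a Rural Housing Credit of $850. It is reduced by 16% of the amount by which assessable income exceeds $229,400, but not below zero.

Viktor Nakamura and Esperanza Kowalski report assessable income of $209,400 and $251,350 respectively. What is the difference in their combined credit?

$4,205

Viktor ($209,400): Disability Support Credit: $209,400 is at or below the $236,100 threshold, so the full $4,427 applies. Rural Housing Credit: $209,400 is at or below the $229,400 threshold, so the full $850 applies. total $4,427 + $850 = $5,277
Esperanza ($251,350): Disability Support Credit: income exceeds $236,100 by $15,250, which is 61 full-or-partial $250 increments; reduction = 61 × $55 = $3,355, leaving $1,072. Rural Housing Credit: 16% of the $21,950 excess over $229,400 is $3,512 ≥ base, so the credit is $0. total $1,072 + $0 = $1,072
Difference: |$5,277 − $1,072| = $4,205.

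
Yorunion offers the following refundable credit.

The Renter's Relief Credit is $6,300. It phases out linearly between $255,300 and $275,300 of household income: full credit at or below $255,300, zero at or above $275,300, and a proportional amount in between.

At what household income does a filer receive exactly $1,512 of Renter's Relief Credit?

$270,500

$1,512 is 1,512/6,300 of the full $6,300, so 4,788/6,300 of the $20,000 range has been used: income = $255,300 + $20,000 × 4,788/6,300 = $270,500.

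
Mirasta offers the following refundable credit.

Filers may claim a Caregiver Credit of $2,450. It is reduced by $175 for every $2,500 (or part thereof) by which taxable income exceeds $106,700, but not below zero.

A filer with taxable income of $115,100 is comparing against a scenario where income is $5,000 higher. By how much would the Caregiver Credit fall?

At $115,100 — income exceeds $106,700 by $8,400, which is 4 full-or-partial $2,500 increments; reduction = 4 × $175 = $700, leaving $1,750.
At $120,100 — income exceeds $106,700 by $13,400, which is 6 full-or-partial $2,500 increments; reduction = 6 × $175 = $1,050, leaving $1,400.
Lost: $1,750 − $1,400 = $350.

$350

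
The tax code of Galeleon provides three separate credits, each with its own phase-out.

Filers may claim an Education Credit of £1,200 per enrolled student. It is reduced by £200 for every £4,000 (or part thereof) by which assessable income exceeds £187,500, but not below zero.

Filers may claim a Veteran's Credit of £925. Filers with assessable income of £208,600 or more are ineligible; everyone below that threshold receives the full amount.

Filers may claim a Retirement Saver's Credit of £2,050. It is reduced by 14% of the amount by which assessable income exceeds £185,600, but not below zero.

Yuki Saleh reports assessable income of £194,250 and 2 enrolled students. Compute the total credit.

£3,764

Education Credit: base = 2 × £1,200 = £2,400. income exceeds £187,500 by £6,750, which is 2 full-or-partial £4,000 increments; reduction = 2 × £200 = £400, leaving £2,000.
Veteran's Credit: £194,250 is below the £208,600 cutoff, so the full £925 applies.
Retirement Saver's Credit: 14% of the £8,650 excess over £185,600 is £1,211; credit = £2,050 − £1,211 = £839.
Total: £2,000 + £925 + £839 = £3,764.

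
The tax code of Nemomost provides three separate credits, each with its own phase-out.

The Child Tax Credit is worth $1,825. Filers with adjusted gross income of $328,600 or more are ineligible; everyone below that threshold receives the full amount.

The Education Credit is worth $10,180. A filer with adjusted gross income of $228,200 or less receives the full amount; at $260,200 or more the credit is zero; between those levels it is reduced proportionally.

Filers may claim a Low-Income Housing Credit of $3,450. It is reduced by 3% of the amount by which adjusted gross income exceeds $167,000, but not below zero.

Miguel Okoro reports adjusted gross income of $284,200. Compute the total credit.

Child Tax Credit: $284,200 is below the $328,600 cutoff, so the full $1,825 applies.
Education Credit: $284,200 is at or above $260,200, so the credit is $0.
Low-Income Housing Credit: 3% of the $117,200 excess over $167,000 is $3,516 ≥ base, so the credit is $0.
Total: $1,825 + $0 + $0 = $1,825.

$1,825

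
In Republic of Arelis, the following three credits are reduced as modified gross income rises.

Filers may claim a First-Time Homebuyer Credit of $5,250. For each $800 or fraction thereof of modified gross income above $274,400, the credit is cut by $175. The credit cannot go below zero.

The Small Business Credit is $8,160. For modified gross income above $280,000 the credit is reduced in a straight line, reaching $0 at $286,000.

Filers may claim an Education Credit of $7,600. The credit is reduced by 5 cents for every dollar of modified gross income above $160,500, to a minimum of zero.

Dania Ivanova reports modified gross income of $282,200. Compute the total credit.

$10,183

First-Time Homebuyer Credit: income exceeds $274,400 by $7,800, which is 10 full-or-partial $800 increments; reduction = 10 × $175 = $1,750, leaving $3,500.
Small Business Credit: $282,200 is $2,200 into a $6,000 phase-out range, leaving 3,800/6,000 of the credit: $8,160 × 3,800/6,000 = $5,168.
Education Credit: 5% of the $121,700 excess over $160,500 is $6,085; credit = $7,600 − $6,085 = $1,515.
Total: $3,500 + $5,168 + $1,515 = $10,183.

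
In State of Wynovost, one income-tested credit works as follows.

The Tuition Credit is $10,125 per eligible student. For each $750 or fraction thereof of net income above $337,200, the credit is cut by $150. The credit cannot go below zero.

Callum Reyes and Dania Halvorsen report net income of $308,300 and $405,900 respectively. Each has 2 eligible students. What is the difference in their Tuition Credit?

$13,800

Callum ($308,300): Tuition Credit: base = 2 × $10,125 = $20,250. $308,300 is at or below the $337,200 threshold, so the full $20,250 applies.
Dania ($405,900): Tuition Credit: base = 2 × $10,125 = $20,250. income exceeds $337,200 by $68,700, which is 92 full-or-partial $750 increments; reduction = 92 × $150 = $13,800, leaving $6,450.
Difference: |$20,250 − $6,450| = $13,800.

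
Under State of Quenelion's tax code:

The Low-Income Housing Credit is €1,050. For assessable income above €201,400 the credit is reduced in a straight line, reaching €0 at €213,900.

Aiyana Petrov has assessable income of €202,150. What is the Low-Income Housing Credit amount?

€987

Low-Income Housing Credit: €202,150 is €750 into a €12,500 phase-out range, leaving 11,750/12,500 of the credit: €1,050 × 11,750/12,500 = €987.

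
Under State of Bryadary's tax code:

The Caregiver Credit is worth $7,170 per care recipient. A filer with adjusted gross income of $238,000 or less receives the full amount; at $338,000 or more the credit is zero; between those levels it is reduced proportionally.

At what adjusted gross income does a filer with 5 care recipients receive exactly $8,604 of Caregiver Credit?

Full credit = 5 × $7,170 = $35,850.
$8,604 is 8,604/35,850 of the full $35,850, so 27,246/35,850 of the $100,000 range has been used: income = $238,000 + $100,000 × 27,246/35,850 = $314,000.

$314,000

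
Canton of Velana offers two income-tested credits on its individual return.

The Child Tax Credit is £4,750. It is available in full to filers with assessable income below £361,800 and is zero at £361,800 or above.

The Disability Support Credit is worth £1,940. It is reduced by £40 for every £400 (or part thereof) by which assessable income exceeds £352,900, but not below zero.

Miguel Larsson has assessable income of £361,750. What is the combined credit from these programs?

£5,770

Child Tax Credit: £361,750 is below the £361,800 cutoff, so the full £4,750 applies.
Disability Support Credit: income exceeds £352,900 by £8,850, which is 23 full-or-partial £400 increments; reduction = 23 × £40 = £920, leaving £1,020.
Total: £4,750 + £1,020 = £5,770.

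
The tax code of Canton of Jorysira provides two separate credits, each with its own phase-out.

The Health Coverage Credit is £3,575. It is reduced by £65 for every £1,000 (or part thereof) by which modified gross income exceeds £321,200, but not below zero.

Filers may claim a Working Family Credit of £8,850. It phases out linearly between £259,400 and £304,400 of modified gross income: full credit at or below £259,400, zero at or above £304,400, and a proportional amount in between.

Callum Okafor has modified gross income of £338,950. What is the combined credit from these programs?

Health Coverage Credit: income exceeds £321,200 by £17,750, which is 18 full-or-partial £1,000 increments; reduction = 18 × £65 = £1,170, leaving £2,405.
Working Family Credit: £338,950 is at or above £304,400, so the credit is £0.
Total: £2,405 + £0 = £2,405.

£2,405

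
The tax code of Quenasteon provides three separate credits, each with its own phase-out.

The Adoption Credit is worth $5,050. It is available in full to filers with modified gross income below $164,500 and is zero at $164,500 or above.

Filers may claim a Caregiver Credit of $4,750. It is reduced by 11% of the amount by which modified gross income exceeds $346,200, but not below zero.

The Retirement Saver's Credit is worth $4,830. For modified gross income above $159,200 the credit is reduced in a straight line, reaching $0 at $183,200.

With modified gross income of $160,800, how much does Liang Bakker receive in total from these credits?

$14,308

Adoption Credit: $160,800 is below the $164,500 cutoff, so the full $5,050 applies.
Caregiver Credit: $160,800 is at or below the $346,200 threshold, so the full $4,750 applies.
Retirement Saver's Credit: $160,800 is $1,600 into a $24,000 phase-out range, leaving 22,400/24,000 of the credit: $4,830 × 22,400/24,000 = $4,508.
Total: $5,050 + $4,750 + $4,508 = $14,308.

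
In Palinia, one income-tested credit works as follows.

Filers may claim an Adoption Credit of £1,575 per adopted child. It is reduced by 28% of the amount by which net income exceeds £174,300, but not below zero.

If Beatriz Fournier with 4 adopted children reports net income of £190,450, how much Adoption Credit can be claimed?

£1,778

Adoption Credit: base = 4 × £1,575 = £6,300. 28% of the £16,150 excess over £174,300 is £4,522; credit = £6,300 − £4,522 = £1,778.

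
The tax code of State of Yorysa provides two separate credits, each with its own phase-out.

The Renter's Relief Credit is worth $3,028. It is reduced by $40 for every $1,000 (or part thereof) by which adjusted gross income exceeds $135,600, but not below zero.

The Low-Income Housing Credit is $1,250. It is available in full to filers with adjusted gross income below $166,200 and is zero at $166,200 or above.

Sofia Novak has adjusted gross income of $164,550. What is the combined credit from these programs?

Renter's Relief Credit: income exceeds $135,600 by $28,950, which is 29 full-or-partial $1,000 increments; reduction = 29 × $40 = $1,160, leaving $1,868.
Low-Income Housing Credit: $164,550 is below the $166,200 cutoff, so the full $1,250 applies.
Total: $1,868 + $1,250 = $3,118.

$3,118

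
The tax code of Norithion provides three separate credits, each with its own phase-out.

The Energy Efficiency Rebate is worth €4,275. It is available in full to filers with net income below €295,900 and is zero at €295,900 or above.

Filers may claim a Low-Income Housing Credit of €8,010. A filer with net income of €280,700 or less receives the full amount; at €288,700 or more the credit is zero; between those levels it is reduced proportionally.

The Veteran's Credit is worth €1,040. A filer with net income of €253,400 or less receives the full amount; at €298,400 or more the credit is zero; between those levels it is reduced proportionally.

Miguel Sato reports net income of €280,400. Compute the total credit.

Energy Efficiency Rebate: €280,400 is below the €295,900 cutoff, so the full €4,275 applies.
Low-Income Housing Credit: €280,400 is at or below the €280,700 threshold, so the full €8,010 applies.
Veteran's Credit: €280,400 is €27,000 into a €45,000 phase-out range, leaving 18,000/45,000 of the credit: €1,040 × 18,000/45,000 = €416.
Total: €4,275 + €8,010 + €416 = €12,701.

€12,701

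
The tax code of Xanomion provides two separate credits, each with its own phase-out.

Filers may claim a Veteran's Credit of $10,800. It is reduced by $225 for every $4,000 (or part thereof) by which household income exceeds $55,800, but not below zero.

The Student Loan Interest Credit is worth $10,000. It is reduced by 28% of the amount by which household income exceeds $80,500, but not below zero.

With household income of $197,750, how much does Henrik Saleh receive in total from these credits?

Veteran's Credit: income exceeds $55,800 by $141,950, which is 36 full-or-partial $4,000 increments; reduction = 36 × $225 = $8,100, leaving $2,700.
Student Loan Interest Credit: 28% of the $117,250 excess over $80,500 is $32,830 ≥ base, so the credit is $0.
Total: $2,700 + $0 = $2,700.

$2,700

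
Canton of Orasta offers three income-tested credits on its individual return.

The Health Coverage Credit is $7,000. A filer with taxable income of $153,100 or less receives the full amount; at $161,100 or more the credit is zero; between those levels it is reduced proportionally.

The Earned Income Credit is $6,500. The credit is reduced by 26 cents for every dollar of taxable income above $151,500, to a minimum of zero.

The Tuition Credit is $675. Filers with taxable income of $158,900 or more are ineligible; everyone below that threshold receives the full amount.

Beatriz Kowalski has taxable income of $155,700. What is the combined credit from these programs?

$10,808

Health Coverage Credit: $155,700 is $2,600 into a $8,000 phase-out range, leaving 5,400/8,000 of the credit: $7,000 × 5,400/8,000 = $4,725.
Earned Income Credit: 26% of the $4,200 excess over $151,500 is $1,092; credit = $6,500 − $1,092 = $5,408.
Tuition Credit: $155,700 is below the $158,900 cutoff, so the full $675 applies.
Total: $4,725 + $5,408 + $675 = $10,808.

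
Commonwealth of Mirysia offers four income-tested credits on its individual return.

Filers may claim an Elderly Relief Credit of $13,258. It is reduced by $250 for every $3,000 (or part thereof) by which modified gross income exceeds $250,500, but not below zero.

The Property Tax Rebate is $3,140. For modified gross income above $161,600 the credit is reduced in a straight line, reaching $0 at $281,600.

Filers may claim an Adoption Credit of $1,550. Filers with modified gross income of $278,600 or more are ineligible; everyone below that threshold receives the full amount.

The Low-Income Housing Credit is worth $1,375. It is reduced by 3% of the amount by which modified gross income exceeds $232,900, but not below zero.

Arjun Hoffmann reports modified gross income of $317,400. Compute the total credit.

Elderly Relief Credit: income exceeds $250,500 by $66,900, which is 23 full-or-partial $3,000 increments; reduction = 23 × $250 = $5,750, leaving $7,508.
Property Tax Rebate: $317,400 is at or above $281,600, so the credit is $0.
Adoption Credit: $317,400 meets or exceeds the $278,600 cutoff, so the credit is $0.
Low-Income Housing Credit: 3% of the $84,500 excess over $232,900 is $2,535 ≥ base, so the credit is $0.
Total: $7,508 + $0 + $0 + $0 = $7,508.

$7,508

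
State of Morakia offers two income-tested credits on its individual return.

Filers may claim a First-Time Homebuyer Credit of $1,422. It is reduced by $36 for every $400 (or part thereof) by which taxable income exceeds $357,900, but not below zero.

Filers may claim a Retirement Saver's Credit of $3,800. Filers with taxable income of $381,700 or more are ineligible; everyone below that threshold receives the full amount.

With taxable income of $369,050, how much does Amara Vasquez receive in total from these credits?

$4,214

First-Time Homebuyer Credit: income exceeds $357,900 by $11,150, which is 28 full-or-partial $400 increments; reduction = 28 × $36 = $1,008, leaving $414.
Retirement Saver's Credit: $369,050 is below the $381,700 cutoff, so the full $3,800 applies.
Total: $414 + $3,800 = $4,214.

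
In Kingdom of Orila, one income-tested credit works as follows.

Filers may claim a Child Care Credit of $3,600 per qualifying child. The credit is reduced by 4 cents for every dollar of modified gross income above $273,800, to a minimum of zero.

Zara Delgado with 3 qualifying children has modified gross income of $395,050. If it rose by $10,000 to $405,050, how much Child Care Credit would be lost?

At $395,050 — base = 3 × $3,600 = $10,800. 4% of the $121,250 excess over $273,800 is $4,850; credit = $10,800 − $4,850 = $5,950.
At $405,050 — base = 3 × $3,600 = $10,800. 4% of the $131,250 excess over $273,800 is $5,250; credit = $10,800 − $5,250 = $5,550.
Lost: $5,950 − $5,550 = $400.

$400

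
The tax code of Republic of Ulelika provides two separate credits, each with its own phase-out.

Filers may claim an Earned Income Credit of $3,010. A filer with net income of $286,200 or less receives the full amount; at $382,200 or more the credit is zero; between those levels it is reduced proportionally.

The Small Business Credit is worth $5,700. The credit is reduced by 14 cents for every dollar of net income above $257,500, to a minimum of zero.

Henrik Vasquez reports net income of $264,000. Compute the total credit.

$7,800

Earned Income Credit: $264,000 is at or below the $286,200 threshold, so the full $3,010 applies.
Small Business Credit: 14% of the $6,500 excess over $257,500 is $910; credit = $5,700 − $910 = $4,790.
Total: $3,010 + $4,790 = $7,800.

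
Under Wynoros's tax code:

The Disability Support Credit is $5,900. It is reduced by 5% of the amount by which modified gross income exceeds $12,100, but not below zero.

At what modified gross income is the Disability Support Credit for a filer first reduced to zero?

The credit falls by 5% of each dollar above $12,100, so it reaches zero when the excess is $5,900 / 5% = $118,000: income = $12,100 + $118,000 = $130,100.

$130,100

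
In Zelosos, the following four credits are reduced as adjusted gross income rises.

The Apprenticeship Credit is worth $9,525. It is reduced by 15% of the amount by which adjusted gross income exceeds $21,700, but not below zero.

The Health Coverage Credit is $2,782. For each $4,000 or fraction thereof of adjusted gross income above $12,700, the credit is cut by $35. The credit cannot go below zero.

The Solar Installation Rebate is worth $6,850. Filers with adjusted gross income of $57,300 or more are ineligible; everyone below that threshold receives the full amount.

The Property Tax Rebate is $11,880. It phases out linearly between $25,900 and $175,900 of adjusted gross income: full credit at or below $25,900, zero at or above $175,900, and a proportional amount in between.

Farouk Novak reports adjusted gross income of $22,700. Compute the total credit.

$30,782

Apprenticeship Credit: 15% of the $1,000 excess over $21,700 is $150; credit = $9,525 − $150 = $9,375.
Health Coverage Credit: income exceeds $12,700 by $10,000, which is 3 full-or-partial $4,000 increments; reduction = 3 × $35 = $105, leaving $2,677.
Solar Installation Rebate: $22,700 is below the $57,300 cutoff, so the full $6,850 applies.
Property Tax Rebate: $22,700 is at or below the $25,900 threshold, so the full $11,880 applies.
Total: $9,375 + $2,677 + $6,850 + $11,880 = $30,782.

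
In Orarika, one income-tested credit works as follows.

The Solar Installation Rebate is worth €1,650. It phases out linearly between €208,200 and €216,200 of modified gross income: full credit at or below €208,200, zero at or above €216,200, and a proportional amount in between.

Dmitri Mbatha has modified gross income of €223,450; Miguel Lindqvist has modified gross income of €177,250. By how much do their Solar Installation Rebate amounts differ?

Dmitri (€223,450): Solar Installation Rebate: €223,450 is at or above €216,200, so the credit is €0.
Miguel (€177,250): Solar Installation Rebate: €177,250 is at or below the €208,200 threshold, so the full €1,650 applies.
Difference: |€0 − €1,650| = €1,650.

€1,650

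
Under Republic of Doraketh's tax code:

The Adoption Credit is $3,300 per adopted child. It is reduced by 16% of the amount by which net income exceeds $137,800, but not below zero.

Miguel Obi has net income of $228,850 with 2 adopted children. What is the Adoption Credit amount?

$0

Adoption Credit: base = 2 × $3,300 = $6,600. 16% of the $91,050 excess over $137,800 is $14,568 ≥ base, so the credit is $0.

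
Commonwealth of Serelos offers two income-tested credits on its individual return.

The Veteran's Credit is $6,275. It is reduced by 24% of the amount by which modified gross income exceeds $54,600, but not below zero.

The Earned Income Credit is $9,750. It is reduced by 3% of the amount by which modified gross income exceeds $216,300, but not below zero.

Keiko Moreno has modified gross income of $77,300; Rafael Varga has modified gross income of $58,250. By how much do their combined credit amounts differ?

$4,572

Keiko ($77,300): Veteran's Credit: 24% of the $22,700 excess over $54,600 is $5,448; credit = $6,275 − $5,448 = $827. Earned Income Credit: $77,300 is at or below the $216,300 threshold, so the full $9,750 applies. total $827 + $9,750 = $10,577
Rafael ($58,250): Veteran's Credit: 24% of the $3,650 excess over $54,600 is $876; credit = $6,275 − $876 = $5,399. Earned Income Credit: $58,250 is at or below the $216,300 threshold, so the full $9,750 applies. total $5,399 + $9,750 = $15,149
Difference: |$10,577 − $15,149| = $4,572.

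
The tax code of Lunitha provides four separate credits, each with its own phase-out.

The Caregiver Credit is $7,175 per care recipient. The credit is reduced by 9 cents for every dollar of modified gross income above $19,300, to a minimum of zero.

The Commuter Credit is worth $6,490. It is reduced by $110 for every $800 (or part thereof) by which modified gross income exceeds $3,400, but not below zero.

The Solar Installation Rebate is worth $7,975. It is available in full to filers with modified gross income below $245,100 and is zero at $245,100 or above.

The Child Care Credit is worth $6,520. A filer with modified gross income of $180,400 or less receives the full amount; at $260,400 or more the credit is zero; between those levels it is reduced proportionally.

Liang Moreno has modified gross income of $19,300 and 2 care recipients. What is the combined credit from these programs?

$33,135

Caregiver Credit: base = 2 × $7,175 = $14,350. $19,300 is at or below the $19,300 threshold, so the full $14,350 applies.
Commuter Credit: income exceeds $3,400 by $15,900, which is 20 full-or-partial $800 increments; reduction = 20 × $110 = $2,200, leaving $4,290.
Solar Installation Rebate: $19,300 is below the $245,100 cutoff, so the full $7,975 applies.
Child Care Credit: $19,300 is at or below the $180,400 threshold, so the full $6,520 applies.
Total: $14,350 + $4,290 + $7,975 + $6,520 = $33,135.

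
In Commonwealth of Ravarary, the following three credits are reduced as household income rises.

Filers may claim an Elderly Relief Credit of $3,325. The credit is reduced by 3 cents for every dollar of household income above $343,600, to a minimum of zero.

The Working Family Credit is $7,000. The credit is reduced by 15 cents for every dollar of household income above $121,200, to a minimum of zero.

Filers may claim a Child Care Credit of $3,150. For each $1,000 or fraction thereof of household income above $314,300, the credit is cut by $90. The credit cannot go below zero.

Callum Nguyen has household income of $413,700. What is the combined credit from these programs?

$1,222

Elderly Relief Credit: 3% of the $70,100 excess over $343,600 is $2,103; credit = $3,325 − $2,103 = $1,222.
Working Family Credit: 15% of the $292,500 excess over $121,200 is $43,875 ≥ base, so the credit is $0.
Child Care Credit: income exceeds $314,300 by $99,400 → 100 increments × $90 = $9,000 ≥ base, so the credit is $0.
Total: $1,222 + $0 + $0 = $1,222.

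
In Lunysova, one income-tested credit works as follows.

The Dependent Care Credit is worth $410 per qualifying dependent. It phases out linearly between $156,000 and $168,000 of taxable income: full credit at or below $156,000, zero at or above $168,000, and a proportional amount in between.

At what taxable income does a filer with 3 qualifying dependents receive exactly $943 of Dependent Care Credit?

Full credit = 3 × $410 = $1,230.
$943 is 943/1,230 of the full $1,230, so 287/1,230 of the $12,000 range has been used: income = $156,000 + $12,000 × 287/1,230 = $158,800.

$158,800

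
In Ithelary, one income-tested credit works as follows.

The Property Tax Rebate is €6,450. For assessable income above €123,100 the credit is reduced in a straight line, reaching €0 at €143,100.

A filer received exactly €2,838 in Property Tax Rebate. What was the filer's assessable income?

€2,838 is 2,838/6,450 of the full €6,450, so 3,612/6,450 of the €20,000 range has been used: income = €123,100 + €20,000 × 3,612/6,450 = €134,300.

€134,300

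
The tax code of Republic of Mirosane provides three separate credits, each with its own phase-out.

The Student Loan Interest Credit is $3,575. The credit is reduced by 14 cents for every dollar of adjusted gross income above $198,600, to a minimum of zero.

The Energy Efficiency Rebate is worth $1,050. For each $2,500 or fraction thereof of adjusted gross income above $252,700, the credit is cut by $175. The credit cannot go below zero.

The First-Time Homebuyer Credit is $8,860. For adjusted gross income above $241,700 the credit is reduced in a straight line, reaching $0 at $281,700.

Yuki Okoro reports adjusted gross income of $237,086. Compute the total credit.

$9,910

Student Loan Interest Credit: 14% of the $38,486 excess over $198,600 is $5,388.04 ≥ base, so the credit is $0.
Energy Efficiency Rebate: $237,086 is at or below the $252,700 threshold, so the full $1,050 applies.
First-Time Homebuyer Credit: $237,086 is at or below the $241,700 threshold, so the full $8,860 applies.
Total: $0 + $1,050 + $8,860 = $9,910.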